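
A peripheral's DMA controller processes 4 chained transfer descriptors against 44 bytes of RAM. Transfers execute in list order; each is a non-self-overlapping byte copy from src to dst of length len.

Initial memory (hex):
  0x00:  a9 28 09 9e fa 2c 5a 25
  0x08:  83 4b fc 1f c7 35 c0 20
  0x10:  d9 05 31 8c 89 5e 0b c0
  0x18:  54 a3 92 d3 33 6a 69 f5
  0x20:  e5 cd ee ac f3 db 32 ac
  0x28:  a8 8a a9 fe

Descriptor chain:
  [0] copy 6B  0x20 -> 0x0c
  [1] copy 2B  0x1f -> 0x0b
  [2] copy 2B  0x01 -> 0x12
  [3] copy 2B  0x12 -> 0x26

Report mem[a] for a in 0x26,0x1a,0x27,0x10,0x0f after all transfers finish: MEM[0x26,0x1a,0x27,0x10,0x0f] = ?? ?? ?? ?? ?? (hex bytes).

MEM[0x26,0x1a,0x27,0x10,0x0f] = 28 92 09 f3 ac

[0] 0x20->0x0c len=6 : e5 cd ee ac f3 db
[1] 0x1f->0x0b len=2 : f5 e5
[2] 0x01->0x12 len=2 : 28 09
[3] 0x12->0x26 len=2 : 28 09
query mem[0x26]=0x28, mem[0x1a]=0x92, mem[0x27]=0x09, mem[0x10]=0xf3, mem[0x0f]=0xac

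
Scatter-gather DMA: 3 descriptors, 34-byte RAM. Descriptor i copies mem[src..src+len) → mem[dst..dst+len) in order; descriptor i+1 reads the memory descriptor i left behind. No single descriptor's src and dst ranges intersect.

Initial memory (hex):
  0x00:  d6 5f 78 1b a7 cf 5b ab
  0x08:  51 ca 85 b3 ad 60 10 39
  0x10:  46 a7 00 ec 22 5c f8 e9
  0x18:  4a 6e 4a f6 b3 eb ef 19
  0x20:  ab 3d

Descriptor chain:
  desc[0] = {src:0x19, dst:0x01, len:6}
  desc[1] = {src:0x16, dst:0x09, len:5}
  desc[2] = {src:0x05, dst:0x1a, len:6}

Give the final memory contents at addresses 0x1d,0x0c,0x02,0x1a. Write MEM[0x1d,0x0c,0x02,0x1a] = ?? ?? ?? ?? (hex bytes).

MEM[0x1d,0x0c,0x02,0x1a] = 51 6e 4a eb

  after D0: wrote 6B at 0x01 = 6e4af6b3ebef
  after D1: wrote 5B at 0x09 = f8e94a6e4a
  after D2: wrote 6B at 0x1a = ebefab51f8e9
query mem[0x1d]=0x51, mem[0x0c]=0x6e, mem[0x02]=0x4a, mem[0x1a]=0xeb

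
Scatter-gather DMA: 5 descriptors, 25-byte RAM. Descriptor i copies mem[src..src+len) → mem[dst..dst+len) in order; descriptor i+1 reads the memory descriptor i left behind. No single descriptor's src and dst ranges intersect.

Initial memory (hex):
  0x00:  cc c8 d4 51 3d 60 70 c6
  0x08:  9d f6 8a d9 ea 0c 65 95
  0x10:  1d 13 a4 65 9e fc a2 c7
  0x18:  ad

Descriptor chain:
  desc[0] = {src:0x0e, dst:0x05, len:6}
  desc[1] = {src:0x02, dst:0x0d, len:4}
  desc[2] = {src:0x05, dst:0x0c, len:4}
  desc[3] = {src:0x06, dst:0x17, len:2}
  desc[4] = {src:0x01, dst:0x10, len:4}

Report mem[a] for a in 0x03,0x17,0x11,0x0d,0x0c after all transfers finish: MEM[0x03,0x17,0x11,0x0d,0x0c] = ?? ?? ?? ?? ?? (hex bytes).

D0: mem[0x05..0x0a] <- [65 95 1d 13 a4 65]
D1: mem[0x0d..0x10] <- [d4 51 3d 65]
D2: mem[0x0c..0x0f] <- [65 95 1d 13]
D3: mem[0x17..0x18] <- [95 1d]
D4: mem[0x10..0x13] <- [c8 d4 51 3d]
query mem[0x03]=0x51, mem[0x17]=0x95, mem[0x11]=0xd4, mem[0x0d]=0x95, mem[0x0c]=0x65

MEM[0x03,0x17,0x11,0x0d,0x0c] = 51 95 d4 95 65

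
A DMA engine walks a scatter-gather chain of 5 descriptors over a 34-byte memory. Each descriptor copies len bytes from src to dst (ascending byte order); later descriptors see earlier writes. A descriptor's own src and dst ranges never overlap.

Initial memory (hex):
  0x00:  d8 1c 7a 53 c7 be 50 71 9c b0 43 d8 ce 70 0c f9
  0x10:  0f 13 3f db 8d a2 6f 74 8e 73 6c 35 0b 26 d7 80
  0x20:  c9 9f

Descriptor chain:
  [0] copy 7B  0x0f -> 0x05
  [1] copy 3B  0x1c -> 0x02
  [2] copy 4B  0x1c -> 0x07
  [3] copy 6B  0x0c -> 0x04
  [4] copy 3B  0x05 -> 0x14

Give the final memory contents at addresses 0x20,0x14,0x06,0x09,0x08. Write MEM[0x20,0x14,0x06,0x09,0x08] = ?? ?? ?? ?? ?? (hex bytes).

MEM[0x20,0x14,0x06,0x09,0x08] = c9 70 0c 13 0f

[0] 0x0f->0x05 len=7 : f9 0f 13 3f db 8d a2
[1] 0x1c->0x02 len=3 : 0b 26 d7
[2] 0x1c->0x07 len=4 : 0b 26 d7 80
[3] 0x0c->0x04 len=6 : ce 70 0c f9 0f 13
[4] 0x05->0x14 len=3 : 70 0c f9
query mem[0x20]=0xc9, mem[0x14]=0x70, mem[0x06]=0x0c, mem[0x09]=0x13, mem[0x08]=0x0f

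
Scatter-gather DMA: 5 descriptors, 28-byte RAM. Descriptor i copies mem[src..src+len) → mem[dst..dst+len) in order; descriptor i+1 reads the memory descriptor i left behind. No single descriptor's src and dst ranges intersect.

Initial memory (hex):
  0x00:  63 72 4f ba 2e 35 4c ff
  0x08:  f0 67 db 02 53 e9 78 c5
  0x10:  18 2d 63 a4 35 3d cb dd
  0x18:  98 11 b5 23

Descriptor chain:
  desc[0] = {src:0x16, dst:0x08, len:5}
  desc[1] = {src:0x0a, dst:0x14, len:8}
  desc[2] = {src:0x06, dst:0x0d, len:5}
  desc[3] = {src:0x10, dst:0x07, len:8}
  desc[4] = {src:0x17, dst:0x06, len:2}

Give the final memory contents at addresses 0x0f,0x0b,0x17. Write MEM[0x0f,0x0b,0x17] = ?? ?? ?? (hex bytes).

MEM[0x0f,0x0b,0x17] = cb 98 e9

  after D0: wrote 5B at 0x08 = cbdd9811b5
  after D1: wrote 8B at 0x14 = 9811b5e978c5182d
  after D2: wrote 5B at 0x0d = 4cffcbdd98
  after D3: wrote 8B at 0x07 = dd9863a49811b5e9
  after D4: wrote 2B at 0x06 = e978
query mem[0x0f]=0xcb, mem[0x0b]=0x98, mem[0x17]=0xe9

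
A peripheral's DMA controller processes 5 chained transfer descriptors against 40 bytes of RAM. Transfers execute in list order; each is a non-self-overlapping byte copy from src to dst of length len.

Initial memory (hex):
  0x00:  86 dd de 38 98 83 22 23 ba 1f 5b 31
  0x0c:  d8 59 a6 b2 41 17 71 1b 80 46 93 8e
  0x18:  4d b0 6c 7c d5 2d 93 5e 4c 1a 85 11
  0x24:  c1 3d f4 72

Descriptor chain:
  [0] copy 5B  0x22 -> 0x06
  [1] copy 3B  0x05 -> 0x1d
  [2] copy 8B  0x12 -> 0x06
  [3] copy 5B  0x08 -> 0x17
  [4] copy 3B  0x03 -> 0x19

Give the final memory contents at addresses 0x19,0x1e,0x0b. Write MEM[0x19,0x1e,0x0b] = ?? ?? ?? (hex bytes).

D0: mem[0x06..0x0a] <- [85 11 c1 3d f4]
D1: mem[0x1d..0x1f] <- [83 85 11]
D2: mem[0x06..0x0d] <- [71 1b 80 46 93 8e 4d b0]
D3: mem[0x17..0x1b] <- [80 46 93 8e 4d]
D4: mem[0x19..0x1b] <- [38 98 83]
query mem[0x19]=0x38, mem[0x1e]=0x85, mem[0x0b]=0x8e

MEM[0x19,0x1e,0x0b] = 38 85 8e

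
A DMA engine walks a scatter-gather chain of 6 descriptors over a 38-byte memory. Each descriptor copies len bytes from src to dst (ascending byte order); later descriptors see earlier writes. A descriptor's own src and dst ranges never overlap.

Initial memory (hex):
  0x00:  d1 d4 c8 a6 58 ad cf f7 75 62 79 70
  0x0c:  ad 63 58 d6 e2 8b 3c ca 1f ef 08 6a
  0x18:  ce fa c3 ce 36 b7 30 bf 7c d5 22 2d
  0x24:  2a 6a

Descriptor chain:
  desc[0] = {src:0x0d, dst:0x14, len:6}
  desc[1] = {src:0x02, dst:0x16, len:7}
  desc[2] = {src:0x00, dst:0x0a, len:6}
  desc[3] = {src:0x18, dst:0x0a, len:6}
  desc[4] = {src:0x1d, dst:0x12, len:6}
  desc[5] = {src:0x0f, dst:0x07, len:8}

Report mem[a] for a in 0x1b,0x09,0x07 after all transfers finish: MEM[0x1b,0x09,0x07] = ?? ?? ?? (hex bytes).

D0: mem[0x14..0x19] <- [63 58 d6 e2 8b 3c]
D1: mem[0x16..0x1c] <- [c8 a6 58 ad cf f7 75]
D2: mem[0x0a..0x0f] <- [d1 d4 c8 a6 58 ad]
D3: mem[0x0a..0x0f] <- [58 ad cf f7 75 b7]
D4: mem[0x12..0x17] <- [b7 30 bf 7c d5 22]
D5: mem[0x07..0x0e] <- [b7 e2 8b b7 30 bf 7c d5]
query mem[0x1b]=0xf7, mem[0x09]=0x8b, mem[0x07]=0xb7

MEM[0x1b,0x09,0x07] = f7 8b b7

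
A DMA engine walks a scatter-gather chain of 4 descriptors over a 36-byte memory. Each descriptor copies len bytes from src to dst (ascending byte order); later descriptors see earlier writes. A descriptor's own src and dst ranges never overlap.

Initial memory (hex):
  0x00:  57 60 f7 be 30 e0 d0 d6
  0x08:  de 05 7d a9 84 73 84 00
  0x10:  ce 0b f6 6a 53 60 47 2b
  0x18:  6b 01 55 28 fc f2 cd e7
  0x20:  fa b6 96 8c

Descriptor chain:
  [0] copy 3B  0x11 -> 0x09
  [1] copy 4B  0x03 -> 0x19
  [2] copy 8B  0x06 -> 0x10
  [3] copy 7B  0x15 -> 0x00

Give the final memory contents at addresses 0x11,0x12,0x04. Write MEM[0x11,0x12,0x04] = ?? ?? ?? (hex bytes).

MEM[0x11,0x12,0x04] = d6 de be

  after D0: wrote 3B at 0x09 = 0bf66a
  after D1: wrote 4B at 0x19 = be30e0d0
  after D2: wrote 8B at 0x10 = d0d6de0bf66a8473
  after D3: wrote 7B at 0x00 = 6a84736bbe30e0
query mem[0x11]=0xd6, mem[0x12]=0xde, mem[0x04]=0xbe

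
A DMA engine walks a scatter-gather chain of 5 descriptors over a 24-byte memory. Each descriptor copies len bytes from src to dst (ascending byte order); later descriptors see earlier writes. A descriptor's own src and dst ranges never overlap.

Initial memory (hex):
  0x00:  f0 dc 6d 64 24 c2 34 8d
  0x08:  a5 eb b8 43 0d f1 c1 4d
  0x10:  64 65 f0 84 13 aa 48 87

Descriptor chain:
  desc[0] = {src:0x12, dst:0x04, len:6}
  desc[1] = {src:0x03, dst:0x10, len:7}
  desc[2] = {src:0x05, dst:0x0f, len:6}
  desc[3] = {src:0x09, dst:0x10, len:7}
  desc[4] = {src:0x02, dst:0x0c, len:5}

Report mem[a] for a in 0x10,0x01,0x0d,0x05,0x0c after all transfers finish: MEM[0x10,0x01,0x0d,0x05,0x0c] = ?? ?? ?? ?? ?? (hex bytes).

D0: mem[0x04..0x09] <- [f0 84 13 aa 48 87]
D1: mem[0x10..0x16] <- [64 f0 84 13 aa 48 87]
D2: mem[0x0f..0x14] <- [84 13 aa 48 87 b8]
D3: mem[0x10..0x16] <- [87 b8 43 0d f1 c1 84]
D4: mem[0x0c..0x10] <- [6d 64 f0 84 13]
query mem[0x10]=0x13, mem[0x01]=0xdc, mem[0x0d]=0x64, mem[0x05]=0x84, mem[0x0c]=0x6d

MEM[0x10,0x01,0x0d,0x05,0x0c] = 13 dc 64 84 6d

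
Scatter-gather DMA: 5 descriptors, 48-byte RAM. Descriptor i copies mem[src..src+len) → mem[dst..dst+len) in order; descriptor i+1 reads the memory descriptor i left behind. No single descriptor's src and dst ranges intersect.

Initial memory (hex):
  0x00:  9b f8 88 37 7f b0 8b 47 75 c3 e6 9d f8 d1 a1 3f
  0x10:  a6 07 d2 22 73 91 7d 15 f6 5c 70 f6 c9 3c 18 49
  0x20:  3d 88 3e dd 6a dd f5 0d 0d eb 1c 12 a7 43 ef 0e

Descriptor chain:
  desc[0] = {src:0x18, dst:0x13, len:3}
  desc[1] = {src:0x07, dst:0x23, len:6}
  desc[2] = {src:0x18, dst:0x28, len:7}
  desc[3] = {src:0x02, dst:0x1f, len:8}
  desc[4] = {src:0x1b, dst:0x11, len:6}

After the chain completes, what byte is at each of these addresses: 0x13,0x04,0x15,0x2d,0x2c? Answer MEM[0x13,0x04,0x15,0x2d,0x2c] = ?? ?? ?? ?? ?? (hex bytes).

[0] 0x18->0x13 len=3 : f6 5c 70
[1] 0x07->0x23 len=6 : 47 75 c3 e6 9d f8
[2] 0x18->0x28 len=7 : f6 5c 70 f6 c9 3c 18
[3] 0x02->0x1f len=8 : 88 37 7f b0 8b 47 75 c3
[4] 0x1b->0x11 len=6 : f6 c9 3c 18 88 37
query mem[0x13]=0x3c, mem[0x04]=0x7f, mem[0x15]=0x88, mem[0x2d]=0x3c, mem[0x2c]=0xc9

MEM[0x13,0x04,0x15,0x2d,0x2c] = 3c 7f 88 3c c9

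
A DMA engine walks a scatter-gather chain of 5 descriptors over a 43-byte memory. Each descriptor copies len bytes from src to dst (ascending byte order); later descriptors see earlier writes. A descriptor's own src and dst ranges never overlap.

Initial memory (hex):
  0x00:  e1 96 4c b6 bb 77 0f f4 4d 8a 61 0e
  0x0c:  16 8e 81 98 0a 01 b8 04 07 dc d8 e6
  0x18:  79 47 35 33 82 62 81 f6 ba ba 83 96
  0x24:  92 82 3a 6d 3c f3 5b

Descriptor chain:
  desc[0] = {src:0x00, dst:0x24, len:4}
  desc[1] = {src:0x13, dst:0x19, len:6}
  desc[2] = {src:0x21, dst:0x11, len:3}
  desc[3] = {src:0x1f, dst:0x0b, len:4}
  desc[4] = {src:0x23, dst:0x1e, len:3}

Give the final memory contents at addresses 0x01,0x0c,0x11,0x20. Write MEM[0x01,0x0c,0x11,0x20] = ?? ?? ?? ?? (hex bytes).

#0 dst[0x24+4] := {0xe1,0x96,0x4c,0xb6}
#1 dst[0x19+6] := {0x04,0x07,0xdc,0xd8,0xe6,0x79}
#2 dst[0x11+3] := {0xba,0x83,0x96}
#3 dst[0x0b+4] := {0xf6,0xba,0xba,0x83}
#4 dst[0x1e+3] := {0x96,0xe1,0x96}
query mem[0x01]=0x96, mem[0x0c]=0xba, mem[0x11]=0xba, mem[0x20]=0x96

MEM[0x01,0x0c,0x11,0x20] = 96 ba ba 96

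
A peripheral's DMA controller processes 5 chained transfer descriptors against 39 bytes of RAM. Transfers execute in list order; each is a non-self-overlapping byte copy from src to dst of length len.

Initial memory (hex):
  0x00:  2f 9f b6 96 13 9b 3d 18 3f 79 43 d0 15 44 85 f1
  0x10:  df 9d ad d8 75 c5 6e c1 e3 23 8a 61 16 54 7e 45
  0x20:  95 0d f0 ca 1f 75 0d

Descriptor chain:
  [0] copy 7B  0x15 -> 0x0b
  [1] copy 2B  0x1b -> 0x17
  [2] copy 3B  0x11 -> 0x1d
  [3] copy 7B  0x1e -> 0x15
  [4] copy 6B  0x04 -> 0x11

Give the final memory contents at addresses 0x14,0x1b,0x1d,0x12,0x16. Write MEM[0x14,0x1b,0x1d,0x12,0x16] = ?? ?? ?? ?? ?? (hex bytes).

MEM[0x14,0x1b,0x1d,0x12,0x16] = 18 1f 61 9b 79

D0: mem[0x0b..0x11] <- [c5 6e c1 e3 23 8a 61]
D1: mem[0x17..0x18] <- [61 16]
D2: mem[0x1d..0x1f] <- [61 ad d8]
D3: mem[0x15..0x1b] <- [ad d8 95 0d f0 ca 1f]
D4: mem[0x11..0x16] <- [13 9b 3d 18 3f 79]
query mem[0x14]=0x18, mem[0x1b]=0x1f, mem[0x1d]=0x61, mem[0x12]=0x9b, mem[0x16]=0x79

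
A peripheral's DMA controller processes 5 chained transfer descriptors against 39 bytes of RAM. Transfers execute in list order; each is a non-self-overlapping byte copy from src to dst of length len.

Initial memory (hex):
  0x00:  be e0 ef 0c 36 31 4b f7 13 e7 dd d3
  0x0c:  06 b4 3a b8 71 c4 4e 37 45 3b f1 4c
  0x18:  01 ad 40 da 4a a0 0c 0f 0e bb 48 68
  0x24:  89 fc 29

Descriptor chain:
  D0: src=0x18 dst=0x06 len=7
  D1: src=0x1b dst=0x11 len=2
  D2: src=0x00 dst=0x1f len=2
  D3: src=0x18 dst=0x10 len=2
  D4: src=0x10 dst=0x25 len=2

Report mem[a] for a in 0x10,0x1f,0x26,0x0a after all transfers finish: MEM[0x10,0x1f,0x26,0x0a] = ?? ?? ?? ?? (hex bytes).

MEM[0x10,0x1f,0x26,0x0a] = 01 be ad 4a

D0: mem[0x06..0x0c] <- [01 ad 40 da 4a a0 0c]
D1: mem[0x11..0x12] <- [da 4a]
D2: mem[0x1f..0x20] <- [be e0]
D3: mem[0x10..0x11] <- [01 ad]
D4: mem[0x25..0x26] <- [01 ad]
query mem[0x10]=0x01, mem[0x1f]=0xbe, mem[0x26]=0xad, mem[0x0a]=0x4a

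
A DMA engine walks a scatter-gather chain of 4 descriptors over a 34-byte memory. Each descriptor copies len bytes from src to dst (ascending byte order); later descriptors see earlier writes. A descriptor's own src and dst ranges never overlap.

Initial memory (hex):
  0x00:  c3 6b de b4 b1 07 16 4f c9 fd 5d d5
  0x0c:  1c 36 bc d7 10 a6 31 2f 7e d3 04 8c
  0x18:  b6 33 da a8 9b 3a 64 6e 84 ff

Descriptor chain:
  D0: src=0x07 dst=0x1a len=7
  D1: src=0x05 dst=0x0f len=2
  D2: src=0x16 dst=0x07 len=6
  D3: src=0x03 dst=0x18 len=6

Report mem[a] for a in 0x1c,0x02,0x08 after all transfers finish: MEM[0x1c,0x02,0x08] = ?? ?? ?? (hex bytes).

MEM[0x1c,0x02,0x08] = 04 de 8c

#0 dst[0x1a+7] := {0x4f,0xc9,0xfd,0x5d,0xd5,0x1c,0x36}
#1 dst[0x0f+2] := {0x07,0x16}
#2 dst[0x07+6] := {0x04,0x8c,0xb6,0x33,0x4f,0xc9}
#3 dst[0x18+6] := {0xb4,0xb1,0x07,0x16,0x04,0x8c}
query mem[0x1c]=0x04, mem[0x02]=0xde, mem[0x08]=0x8c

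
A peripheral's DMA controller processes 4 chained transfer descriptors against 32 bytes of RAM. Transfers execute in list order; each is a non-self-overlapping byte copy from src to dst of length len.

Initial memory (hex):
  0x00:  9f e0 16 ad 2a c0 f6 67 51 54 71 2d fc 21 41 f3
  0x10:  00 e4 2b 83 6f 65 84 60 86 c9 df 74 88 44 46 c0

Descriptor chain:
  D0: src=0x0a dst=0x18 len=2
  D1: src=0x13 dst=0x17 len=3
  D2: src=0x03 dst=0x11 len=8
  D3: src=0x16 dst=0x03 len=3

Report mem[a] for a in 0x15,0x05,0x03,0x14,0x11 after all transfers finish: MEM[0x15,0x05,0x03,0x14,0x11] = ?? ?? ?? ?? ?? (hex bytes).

[0] 0x0a->0x18 len=2 : 71 2d
[1] 0x13->0x17 len=3 : 83 6f 65
[2] 0x03->0x11 len=8 : ad 2a c0 f6 67 51 54 71
[3] 0x16->0x03 len=3 : 51 54 71
query mem[0x15]=0x67, mem[0x05]=0x71, mem[0x03]=0x51, mem[0x14]=0xf6, mem[0x11]=0xad

MEM[0x15,0x05,0x03,0x14,0x11] = 67 71 51 f6 ad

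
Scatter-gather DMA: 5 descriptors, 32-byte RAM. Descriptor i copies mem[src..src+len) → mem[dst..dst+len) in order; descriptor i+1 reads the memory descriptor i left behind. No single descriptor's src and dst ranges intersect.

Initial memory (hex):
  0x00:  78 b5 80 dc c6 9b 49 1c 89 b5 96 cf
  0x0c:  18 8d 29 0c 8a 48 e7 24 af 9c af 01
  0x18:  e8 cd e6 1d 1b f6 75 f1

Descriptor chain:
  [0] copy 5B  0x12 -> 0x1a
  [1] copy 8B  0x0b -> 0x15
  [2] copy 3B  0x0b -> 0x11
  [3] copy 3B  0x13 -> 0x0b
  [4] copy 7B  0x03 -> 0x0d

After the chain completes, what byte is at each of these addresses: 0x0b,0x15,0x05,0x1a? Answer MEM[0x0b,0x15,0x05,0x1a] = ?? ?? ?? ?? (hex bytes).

MEM[0x0b,0x15,0x05,0x1a] = 8d cf 9b 8a

#0 dst[0x1a+5] := {0xe7,0x24,0xaf,0x9c,0xaf}
#1 dst[0x15+8] := {0xcf,0x18,0x8d,0x29,0x0c,0x8a,0x48,0xe7}
#2 dst[0x11+3] := {0xcf,0x18,0x8d}
#3 dst[0x0b+3] := {0x8d,0xaf,0xcf}
#4 dst[0x0d+7] := {0xdc,0xc6,0x9b,0x49,0x1c,0x89,0xb5}
query mem[0x0b]=0x8d, mem[0x15]=0xcf, mem[0x05]=0x9b, mem[0x1a]=0x8a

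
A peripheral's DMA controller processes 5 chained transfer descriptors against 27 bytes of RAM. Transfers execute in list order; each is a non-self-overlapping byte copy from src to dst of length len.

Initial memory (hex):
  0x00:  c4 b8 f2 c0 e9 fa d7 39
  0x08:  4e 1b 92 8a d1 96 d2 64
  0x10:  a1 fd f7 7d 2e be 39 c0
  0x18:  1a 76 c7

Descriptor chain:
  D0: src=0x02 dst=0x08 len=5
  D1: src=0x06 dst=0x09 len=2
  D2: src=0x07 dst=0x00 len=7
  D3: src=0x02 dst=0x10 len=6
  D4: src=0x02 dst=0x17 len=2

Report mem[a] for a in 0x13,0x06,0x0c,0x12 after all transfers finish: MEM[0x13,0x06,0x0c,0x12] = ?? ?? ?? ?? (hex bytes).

[0] 0x02->0x08 len=5 : f2 c0 e9 fa d7
[1] 0x06->0x09 len=2 : d7 39
[2] 0x07->0x00 len=7 : 39 f2 d7 39 fa d7 96
[3] 0x02->0x10 len=6 : d7 39 fa d7 96 39
[4] 0x02->0x17 len=2 : d7 39
query mem[0x13]=0xd7, mem[0x06]=0x96, mem[0x0c]=0xd7, mem[0x12]=0xfa

MEM[0x13,0x06,0x0c,0x12] = d7 96 d7 fa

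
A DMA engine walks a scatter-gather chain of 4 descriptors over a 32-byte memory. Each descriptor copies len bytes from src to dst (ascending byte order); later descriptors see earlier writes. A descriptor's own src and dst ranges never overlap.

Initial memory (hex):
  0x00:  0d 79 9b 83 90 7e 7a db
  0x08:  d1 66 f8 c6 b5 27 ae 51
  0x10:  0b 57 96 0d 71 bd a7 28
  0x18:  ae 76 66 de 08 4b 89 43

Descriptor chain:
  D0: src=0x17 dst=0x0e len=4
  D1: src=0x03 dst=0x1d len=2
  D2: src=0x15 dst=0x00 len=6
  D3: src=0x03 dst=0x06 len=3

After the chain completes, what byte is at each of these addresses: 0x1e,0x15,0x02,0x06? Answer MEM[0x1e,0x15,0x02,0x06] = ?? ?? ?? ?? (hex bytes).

[0] 0x17->0x0e len=4 : 28 ae 76 66
[1] 0x03->0x1d len=2 : 83 90
[2] 0x15->0x00 len=6 : bd a7 28 ae 76 66
[3] 0x03->0x06 len=3 : ae 76 66
query mem[0x1e]=0x90, mem[0x15]=0xbd, mem[0x02]=0x28, mem[0x06]=0xae

MEM[0x1e,0x15,0x02,0x06] = 90 bd 28 ae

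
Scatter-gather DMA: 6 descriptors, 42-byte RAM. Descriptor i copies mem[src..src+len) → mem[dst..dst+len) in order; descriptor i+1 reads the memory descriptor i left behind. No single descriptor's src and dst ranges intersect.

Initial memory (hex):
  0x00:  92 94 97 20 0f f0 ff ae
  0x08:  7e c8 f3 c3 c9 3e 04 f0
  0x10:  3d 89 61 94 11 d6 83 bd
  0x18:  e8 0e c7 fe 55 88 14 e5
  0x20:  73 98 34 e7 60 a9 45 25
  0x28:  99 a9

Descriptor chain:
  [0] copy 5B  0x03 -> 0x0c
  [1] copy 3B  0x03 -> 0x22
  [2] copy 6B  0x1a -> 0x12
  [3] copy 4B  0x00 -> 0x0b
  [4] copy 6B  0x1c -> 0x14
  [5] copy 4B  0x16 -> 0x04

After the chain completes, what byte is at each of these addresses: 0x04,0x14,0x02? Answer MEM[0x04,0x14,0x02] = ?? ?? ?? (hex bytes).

D0: mem[0x0c..0x10] <- [20 0f f0 ff ae]
D1: mem[0x22..0x24] <- [20 0f f0]
D2: mem[0x12..0x17] <- [c7 fe 55 88 14 e5]
D3: mem[0x0b..0x0e] <- [92 94 97 20]
D4: mem[0x14..0x19] <- [55 88 14 e5 73 98]
D5: mem[0x04..0x07] <- [14 e5 73 98]
query mem[0x04]=0x14, mem[0x14]=0x55, mem[0x02]=0x97

MEM[0x04,0x14,0x02] = 14 55 97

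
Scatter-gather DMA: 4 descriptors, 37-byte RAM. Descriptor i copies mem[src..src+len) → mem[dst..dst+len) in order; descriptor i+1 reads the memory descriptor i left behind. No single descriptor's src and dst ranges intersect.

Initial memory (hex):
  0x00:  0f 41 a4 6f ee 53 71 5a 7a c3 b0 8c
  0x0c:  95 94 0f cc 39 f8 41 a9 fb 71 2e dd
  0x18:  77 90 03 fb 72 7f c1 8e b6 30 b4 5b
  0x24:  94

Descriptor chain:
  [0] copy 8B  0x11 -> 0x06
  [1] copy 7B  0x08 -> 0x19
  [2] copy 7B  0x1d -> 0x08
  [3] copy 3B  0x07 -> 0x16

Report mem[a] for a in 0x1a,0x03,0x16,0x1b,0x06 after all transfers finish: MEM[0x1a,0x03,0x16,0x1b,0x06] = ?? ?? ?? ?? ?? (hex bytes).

  after D0: wrote 8B at 0x06 = f841a9fb712edd77
  after D1: wrote 7B at 0x19 = a9fb712edd770f
  after D2: wrote 7B at 0x08 = dd770fb630b45b
  after D3: wrote 3B at 0x16 = 41dd77
query mem[0x1a]=0xfb, mem[0x03]=0x6f, mem[0x16]=0x41, mem[0x1b]=0x71, mem[0x06]=0xf8

MEM[0x1a,0x03,0x16,0x1b,0x06] = fb 6f 41 71 f8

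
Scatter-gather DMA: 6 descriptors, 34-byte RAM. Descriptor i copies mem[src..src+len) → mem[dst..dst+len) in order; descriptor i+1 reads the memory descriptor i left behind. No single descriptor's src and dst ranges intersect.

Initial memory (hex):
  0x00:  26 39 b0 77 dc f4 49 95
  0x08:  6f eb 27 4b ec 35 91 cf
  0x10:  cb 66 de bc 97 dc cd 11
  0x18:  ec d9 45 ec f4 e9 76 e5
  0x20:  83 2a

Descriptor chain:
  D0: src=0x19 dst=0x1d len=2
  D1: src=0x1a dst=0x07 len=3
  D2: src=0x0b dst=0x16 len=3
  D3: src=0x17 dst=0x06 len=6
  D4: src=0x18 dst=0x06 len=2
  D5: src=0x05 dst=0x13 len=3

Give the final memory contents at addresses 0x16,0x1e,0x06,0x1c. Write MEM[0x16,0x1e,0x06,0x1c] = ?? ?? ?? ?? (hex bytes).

#0 dst[0x1d+2] := {0xd9,0x45}
#1 dst[0x07+3] := {0x45,0xec,0xf4}
#2 dst[0x16+3] := {0x4b,0xec,0x35}
#3 dst[0x06+6] := {0xec,0x35,0xd9,0x45,0xec,0xf4}
#4 dst[0x06+2] := {0x35,0xd9}
#5 dst[0x13+3] := {0xf4,0x35,0xd9}
query mem[0x16]=0x4b, mem[0x1e]=0x45, mem[0x06]=0x35, mem[0x1c]=0xf4

MEM[0x16,0x1e,0x06,0x1c] = 4b 45 35 f4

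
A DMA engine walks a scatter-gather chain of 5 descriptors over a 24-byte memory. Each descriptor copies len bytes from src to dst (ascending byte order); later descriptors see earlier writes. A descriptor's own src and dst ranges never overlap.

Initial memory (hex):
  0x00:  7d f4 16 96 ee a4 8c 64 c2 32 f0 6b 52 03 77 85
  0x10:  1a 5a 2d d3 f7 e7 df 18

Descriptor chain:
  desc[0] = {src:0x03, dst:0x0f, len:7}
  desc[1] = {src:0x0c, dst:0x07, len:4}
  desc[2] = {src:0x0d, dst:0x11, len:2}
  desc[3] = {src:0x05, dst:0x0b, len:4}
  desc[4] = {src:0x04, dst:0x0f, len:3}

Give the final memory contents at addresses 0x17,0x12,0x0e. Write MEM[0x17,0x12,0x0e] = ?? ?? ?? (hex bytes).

[0] 0x03->0x0f len=7 : 96 ee a4 8c 64 c2 32
[1] 0x0c->0x07 len=4 : 52 03 77 96
[2] 0x0d->0x11 len=2 : 03 77
[3] 0x05->0x0b len=4 : a4 8c 52 03
[4] 0x04->0x0f len=3 : ee a4 8c
query mem[0x17]=0x18, mem[0x12]=0x77, mem[0x0e]=0x03

MEM[0x17,0x12,0x0e] = 18 77 03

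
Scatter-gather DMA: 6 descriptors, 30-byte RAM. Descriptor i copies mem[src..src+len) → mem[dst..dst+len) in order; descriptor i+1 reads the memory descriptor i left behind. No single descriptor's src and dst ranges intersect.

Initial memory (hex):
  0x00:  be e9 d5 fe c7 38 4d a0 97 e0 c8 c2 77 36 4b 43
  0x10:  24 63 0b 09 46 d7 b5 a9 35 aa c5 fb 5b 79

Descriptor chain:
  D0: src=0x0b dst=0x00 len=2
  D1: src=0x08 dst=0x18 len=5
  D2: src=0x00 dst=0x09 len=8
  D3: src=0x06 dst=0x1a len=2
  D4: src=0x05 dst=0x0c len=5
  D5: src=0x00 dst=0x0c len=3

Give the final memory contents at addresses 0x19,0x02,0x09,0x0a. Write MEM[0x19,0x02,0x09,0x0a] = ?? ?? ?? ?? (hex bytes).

#0 dst[0x00+2] := {0xc2,0x77}
#1 dst[0x18+5] := {0x97,0xe0,0xc8,0xc2,0x77}
#2 dst[0x09+8] := {0xc2,0x77,0xd5,0xfe,0xc7,0x38,0x4d,0xa0}
#3 dst[0x1a+2] := {0x4d,0xa0}
#4 dst[0x0c+5] := {0x38,0x4d,0xa0,0x97,0xc2}
#5 dst[0x0c+3] := {0xc2,0x77,0xd5}
query mem[0x19]=0xe0, mem[0x02]=0xd5, mem[0x09]=0xc2, mem[0x0a]=0x77

MEM[0x19,0x02,0x09,0x0a] = e0 d5 c2 77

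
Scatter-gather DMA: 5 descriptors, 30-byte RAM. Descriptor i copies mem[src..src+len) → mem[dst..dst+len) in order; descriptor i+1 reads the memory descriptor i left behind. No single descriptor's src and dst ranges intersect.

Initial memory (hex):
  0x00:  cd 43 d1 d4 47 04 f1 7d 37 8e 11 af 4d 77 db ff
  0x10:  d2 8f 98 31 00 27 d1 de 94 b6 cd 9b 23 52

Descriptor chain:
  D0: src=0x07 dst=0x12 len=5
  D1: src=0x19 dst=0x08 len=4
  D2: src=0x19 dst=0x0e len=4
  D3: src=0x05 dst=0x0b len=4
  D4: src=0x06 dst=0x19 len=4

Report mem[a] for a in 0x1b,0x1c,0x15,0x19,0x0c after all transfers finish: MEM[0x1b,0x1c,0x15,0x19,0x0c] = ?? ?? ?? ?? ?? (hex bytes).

MEM[0x1b,0x1c,0x15,0x19,0x0c] = b6 cd 11 f1 f1

  after D0: wrote 5B at 0x12 = 7d378e11af
  after D1: wrote 4B at 0x08 = b6cd9b23
  after D2: wrote 4B at 0x0e = b6cd9b23
  after D3: wrote 4B at 0x0b = 04f17db6
  after D4: wrote 4B at 0x19 = f17db6cd
query mem[0x1b]=0xb6, mem[0x1c]=0xcd, mem[0x15]=0x11, mem[0x19]=0xf1, mem[0x0c]=0xf1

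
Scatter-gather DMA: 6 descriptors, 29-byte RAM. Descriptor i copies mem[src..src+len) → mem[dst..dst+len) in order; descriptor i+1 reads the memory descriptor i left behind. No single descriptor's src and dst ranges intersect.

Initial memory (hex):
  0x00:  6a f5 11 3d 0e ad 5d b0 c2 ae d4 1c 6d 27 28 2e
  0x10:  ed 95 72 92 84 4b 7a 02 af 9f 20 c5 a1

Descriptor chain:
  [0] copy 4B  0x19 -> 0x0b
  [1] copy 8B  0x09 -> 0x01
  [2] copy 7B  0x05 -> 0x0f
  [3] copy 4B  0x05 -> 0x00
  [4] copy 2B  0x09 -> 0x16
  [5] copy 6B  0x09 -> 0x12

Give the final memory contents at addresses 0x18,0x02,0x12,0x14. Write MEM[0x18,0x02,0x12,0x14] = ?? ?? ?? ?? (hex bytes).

[0] 0x19->0x0b len=4 : 9f 20 c5 a1
[1] 0x09->0x01 len=8 : ae d4 9f 20 c5 a1 2e ed
[2] 0x05->0x0f len=7 : c5 a1 2e ed ae d4 9f
[3] 0x05->0x00 len=4 : c5 a1 2e ed
[4] 0x09->0x16 len=2 : ae d4
[5] 0x09->0x12 len=6 : ae d4 9f 20 c5 a1
query mem[0x18]=0xaf, mem[0x02]=0x2e, mem[0x12]=0xae, mem[0x14]=0x9f

MEM[0x18,0x02,0x12,0x14] = af 2e ae 9f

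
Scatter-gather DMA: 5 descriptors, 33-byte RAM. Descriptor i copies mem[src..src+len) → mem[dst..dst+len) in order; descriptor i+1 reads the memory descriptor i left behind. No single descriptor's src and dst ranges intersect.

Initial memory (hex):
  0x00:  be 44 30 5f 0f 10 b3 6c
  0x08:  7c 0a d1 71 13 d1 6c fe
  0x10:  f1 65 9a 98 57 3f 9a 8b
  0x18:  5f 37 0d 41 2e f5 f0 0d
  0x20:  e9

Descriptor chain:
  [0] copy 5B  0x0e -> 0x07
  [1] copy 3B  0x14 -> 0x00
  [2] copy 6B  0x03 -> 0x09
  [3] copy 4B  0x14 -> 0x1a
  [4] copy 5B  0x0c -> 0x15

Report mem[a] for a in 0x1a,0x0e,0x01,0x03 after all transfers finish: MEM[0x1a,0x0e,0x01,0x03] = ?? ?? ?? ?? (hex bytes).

MEM[0x1a,0x0e,0x01,0x03] = 57 fe 3f 5f

  after D0: wrote 5B at 0x07 = 6cfef1659a
  after D1: wrote 3B at 0x00 = 573f9a
  after D2: wrote 6B at 0x09 = 5f0f10b36cfe
  after D3: wrote 4B at 0x1a = 573f9a8b
  after D4: wrote 5B at 0x15 = b36cfefef1
query mem[0x1a]=0x57, mem[0x0e]=0xfe, mem[0x01]=0x3f, mem[0x03]=0x5f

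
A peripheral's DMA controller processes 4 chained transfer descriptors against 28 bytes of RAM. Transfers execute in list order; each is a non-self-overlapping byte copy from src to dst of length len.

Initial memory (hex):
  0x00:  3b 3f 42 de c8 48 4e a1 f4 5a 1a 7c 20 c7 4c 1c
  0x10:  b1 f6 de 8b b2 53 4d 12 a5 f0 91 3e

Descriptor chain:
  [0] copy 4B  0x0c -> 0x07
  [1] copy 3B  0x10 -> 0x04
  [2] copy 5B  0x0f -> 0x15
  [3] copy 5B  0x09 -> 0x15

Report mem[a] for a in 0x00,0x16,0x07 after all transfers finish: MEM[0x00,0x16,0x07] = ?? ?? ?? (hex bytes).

MEM[0x00,0x16,0x07] = 3b 1c 20

[0] 0x0c->0x07 len=4 : 20 c7 4c 1c
[1] 0x10->0x04 len=3 : b1 f6 de
[2] 0x0f->0x15 len=5 : 1c b1 f6 de 8b
[3] 0x09->0x15 len=5 : 4c 1c 7c 20 c7
query mem[0x00]=0x3b, mem[0x16]=0x1c, mem[0x07]=0x20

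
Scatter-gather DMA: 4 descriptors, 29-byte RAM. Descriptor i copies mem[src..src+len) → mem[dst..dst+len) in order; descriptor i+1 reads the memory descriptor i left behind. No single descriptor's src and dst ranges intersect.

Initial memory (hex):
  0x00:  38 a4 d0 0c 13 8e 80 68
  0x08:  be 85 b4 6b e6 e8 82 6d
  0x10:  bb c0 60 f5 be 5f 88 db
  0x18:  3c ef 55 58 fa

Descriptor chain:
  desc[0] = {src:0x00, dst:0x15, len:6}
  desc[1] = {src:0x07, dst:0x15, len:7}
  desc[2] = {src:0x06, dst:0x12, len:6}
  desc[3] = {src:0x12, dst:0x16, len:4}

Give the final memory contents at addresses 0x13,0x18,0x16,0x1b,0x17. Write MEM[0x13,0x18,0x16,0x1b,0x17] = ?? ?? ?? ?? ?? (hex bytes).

MEM[0x13,0x18,0x16,0x1b,0x17] = 68 be 80 e8 68

D0: mem[0x15..0x1a] <- [38 a4 d0 0c 13 8e]
D1: mem[0x15..0x1b] <- [68 be 85 b4 6b e6 e8]
D2: mem[0x12..0x17] <- [80 68 be 85 b4 6b]
D3: mem[0x16..0x19] <- [80 68 be 85]
query mem[0x13]=0x68, mem[0x18]=0xbe, mem[0x16]=0x80, mem[0x1b]=0xe8, mem[0x17]=0x68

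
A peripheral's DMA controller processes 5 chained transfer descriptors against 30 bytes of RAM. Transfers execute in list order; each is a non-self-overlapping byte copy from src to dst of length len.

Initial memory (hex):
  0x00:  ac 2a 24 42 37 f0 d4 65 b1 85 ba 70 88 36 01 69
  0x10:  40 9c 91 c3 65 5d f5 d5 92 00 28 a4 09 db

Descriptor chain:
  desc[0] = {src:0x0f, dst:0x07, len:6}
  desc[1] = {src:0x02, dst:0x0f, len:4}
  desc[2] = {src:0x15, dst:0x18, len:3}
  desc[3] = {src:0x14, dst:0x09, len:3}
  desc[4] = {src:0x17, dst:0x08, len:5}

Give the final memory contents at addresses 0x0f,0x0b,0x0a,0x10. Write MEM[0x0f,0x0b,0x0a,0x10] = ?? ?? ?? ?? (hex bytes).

D0: mem[0x07..0x0c] <- [69 40 9c 91 c3 65]
D1: mem[0x0f..0x12] <- [24 42 37 f0]
D2: mem[0x18..0x1a] <- [5d f5 d5]
D3: mem[0x09..0x0b] <- [65 5d f5]
D4: mem[0x08..0x0c] <- [d5 5d f5 d5 a4]
query mem[0x0f]=0x24, mem[0x0b]=0xd5, mem[0x0a]=0xf5, mem[0x10]=0x42

MEM[0x0f,0x0b,0x0a,0x10] = 24 d5 f5 42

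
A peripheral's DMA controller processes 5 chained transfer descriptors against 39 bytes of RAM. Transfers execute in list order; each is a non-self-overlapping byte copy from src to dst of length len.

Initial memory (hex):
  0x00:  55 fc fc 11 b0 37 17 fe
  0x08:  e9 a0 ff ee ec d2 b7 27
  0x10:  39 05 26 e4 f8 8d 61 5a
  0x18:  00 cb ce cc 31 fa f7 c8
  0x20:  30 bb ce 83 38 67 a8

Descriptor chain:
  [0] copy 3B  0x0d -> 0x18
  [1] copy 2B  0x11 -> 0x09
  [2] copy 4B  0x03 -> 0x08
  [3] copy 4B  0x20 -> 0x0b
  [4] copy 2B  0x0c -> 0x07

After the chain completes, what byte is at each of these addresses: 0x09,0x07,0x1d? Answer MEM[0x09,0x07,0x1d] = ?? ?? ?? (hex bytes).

MEM[0x09,0x07,0x1d] = b0 bb fa

D0: mem[0x18..0x1a] <- [d2 b7 27]
D1: mem[0x09..0x0a] <- [05 26]
D2: mem[0x08..0x0b] <- [11 b0 37 17]
D3: mem[0x0b..0x0e] <- [30 bb ce 83]
D4: mem[0x07..0x08] <- [bb ce]
query mem[0x09]=0xb0, mem[0x07]=0xbb, mem[0x1d]=0xfa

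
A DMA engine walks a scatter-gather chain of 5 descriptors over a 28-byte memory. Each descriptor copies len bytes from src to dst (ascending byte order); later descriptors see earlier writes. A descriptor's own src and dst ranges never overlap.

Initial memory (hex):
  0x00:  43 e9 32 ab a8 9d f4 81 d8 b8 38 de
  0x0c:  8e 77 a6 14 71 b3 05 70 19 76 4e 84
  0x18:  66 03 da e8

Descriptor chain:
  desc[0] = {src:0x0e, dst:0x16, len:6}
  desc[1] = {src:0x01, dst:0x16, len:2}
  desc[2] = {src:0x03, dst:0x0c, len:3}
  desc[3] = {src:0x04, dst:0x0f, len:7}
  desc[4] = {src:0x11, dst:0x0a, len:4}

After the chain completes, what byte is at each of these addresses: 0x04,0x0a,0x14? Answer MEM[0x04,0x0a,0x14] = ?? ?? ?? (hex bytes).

  after D0: wrote 6B at 0x16 = a61471b30570
  after D1: wrote 2B at 0x16 = e932
  after D2: wrote 3B at 0x0c = aba89d
  after D3: wrote 7B at 0x0f = a89df481d8b838
  after D4: wrote 4B at 0x0a = f481d8b8
query mem[0x04]=0xa8, mem[0x0a]=0xf4, mem[0x14]=0xb8

MEM[0x04,0x0a,0x14] = a8 f4 b8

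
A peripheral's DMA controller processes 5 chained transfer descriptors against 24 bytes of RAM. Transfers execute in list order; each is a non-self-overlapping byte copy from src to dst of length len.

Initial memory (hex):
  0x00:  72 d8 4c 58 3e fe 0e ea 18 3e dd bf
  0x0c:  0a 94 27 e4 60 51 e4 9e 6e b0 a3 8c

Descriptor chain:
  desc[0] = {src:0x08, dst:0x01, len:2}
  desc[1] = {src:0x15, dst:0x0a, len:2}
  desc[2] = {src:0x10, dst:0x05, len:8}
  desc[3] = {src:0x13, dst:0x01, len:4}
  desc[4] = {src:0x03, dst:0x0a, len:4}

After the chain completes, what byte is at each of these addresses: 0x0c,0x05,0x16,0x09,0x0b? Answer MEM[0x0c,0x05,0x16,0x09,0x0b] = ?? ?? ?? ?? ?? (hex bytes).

[0] 0x08->0x01 len=2 : 18 3e
[1] 0x15->0x0a len=2 : b0 a3
[2] 0x10->0x05 len=8 : 60 51 e4 9e 6e b0 a3 8c
[3] 0x13->0x01 len=4 : 9e 6e b0 a3
[4] 0x03->0x0a len=4 : b0 a3 60 51
query mem[0x0c]=0x60, mem[0x05]=0x60, mem[0x16]=0xa3, mem[0x09]=0x6e, mem[0x0b]=0xa3

MEM[0x0c,0x05,0x16,0x09,0x0b] = 60 60 a3 6e a3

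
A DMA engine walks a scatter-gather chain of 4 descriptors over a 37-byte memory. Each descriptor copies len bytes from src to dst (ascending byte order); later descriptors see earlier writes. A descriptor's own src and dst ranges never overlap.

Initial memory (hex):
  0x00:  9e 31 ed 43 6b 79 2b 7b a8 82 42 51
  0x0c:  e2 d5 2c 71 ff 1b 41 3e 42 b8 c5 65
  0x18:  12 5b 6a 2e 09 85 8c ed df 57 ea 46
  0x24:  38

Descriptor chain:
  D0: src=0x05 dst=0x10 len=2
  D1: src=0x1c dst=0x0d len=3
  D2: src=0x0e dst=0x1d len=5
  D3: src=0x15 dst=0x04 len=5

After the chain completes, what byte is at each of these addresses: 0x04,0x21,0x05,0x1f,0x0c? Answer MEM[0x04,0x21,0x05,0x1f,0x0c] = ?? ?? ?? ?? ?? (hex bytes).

MEM[0x04,0x21,0x05,0x1f,0x0c] = b8 41 c5 79 e2

D0: mem[0x10..0x11] <- [79 2b]
D1: mem[0x0d..0x0f] <- [09 85 8c]
D2: mem[0x1d..0x21] <- [85 8c 79 2b 41]
D3: mem[0x04..0x08] <- [b8 c5 65 12 5b]
query mem[0x04]=0xb8, mem[0x21]=0x41, mem[0x05]=0xc5, mem[0x1f]=0x79, mem[0x0c]=0xe2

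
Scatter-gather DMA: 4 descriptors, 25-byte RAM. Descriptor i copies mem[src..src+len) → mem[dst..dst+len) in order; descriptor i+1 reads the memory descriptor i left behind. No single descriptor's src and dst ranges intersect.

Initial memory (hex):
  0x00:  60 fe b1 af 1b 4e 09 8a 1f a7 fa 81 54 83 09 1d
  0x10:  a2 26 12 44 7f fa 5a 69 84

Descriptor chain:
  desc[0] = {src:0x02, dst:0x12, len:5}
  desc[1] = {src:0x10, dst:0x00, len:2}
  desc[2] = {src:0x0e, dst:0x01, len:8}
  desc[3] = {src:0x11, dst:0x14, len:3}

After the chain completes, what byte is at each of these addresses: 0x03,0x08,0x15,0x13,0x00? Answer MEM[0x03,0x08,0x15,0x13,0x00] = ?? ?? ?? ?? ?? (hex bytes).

MEM[0x03,0x08,0x15,0x13,0x00] = a2 4e b1 af a2

D0: mem[0x12..0x16] <- [b1 af 1b 4e 09]
D1: mem[0x00..0x01] <- [a2 26]
D2: mem[0x01..0x08] <- [09 1d a2 26 b1 af 1b 4e]
D3: mem[0x14..0x16] <- [26 b1 af]
query mem[0x03]=0xa2, mem[0x08]=0x4e, mem[0x15]=0xb1, mem[0x13]=0xaf, mem[0x00]=0xa2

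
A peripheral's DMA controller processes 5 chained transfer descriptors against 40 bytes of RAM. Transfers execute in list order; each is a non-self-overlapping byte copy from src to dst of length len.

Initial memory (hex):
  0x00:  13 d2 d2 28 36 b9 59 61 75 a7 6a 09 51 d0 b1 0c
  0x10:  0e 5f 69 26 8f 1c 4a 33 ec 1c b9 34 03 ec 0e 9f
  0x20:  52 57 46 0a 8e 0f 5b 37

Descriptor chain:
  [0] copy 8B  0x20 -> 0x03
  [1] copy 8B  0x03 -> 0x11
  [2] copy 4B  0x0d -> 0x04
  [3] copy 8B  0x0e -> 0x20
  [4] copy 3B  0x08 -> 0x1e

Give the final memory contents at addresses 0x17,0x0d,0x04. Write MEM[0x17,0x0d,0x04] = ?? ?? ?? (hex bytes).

  after D0: wrote 8B at 0x03 = 5257460a8e0f5b37
  after D1: wrote 8B at 0x11 = 5257460a8e0f5b37
  after D2: wrote 4B at 0x04 = d0b10c0e
  after D3: wrote 8B at 0x20 = b10c0e5257460a8e
  after D4: wrote 3B at 0x1e = 0f5b37
query mem[0x17]=0x5b, mem[0x0d]=0xd0, mem[0x04]=0xd0

MEM[0x17,0x0d,0x04] = 5b d0 d0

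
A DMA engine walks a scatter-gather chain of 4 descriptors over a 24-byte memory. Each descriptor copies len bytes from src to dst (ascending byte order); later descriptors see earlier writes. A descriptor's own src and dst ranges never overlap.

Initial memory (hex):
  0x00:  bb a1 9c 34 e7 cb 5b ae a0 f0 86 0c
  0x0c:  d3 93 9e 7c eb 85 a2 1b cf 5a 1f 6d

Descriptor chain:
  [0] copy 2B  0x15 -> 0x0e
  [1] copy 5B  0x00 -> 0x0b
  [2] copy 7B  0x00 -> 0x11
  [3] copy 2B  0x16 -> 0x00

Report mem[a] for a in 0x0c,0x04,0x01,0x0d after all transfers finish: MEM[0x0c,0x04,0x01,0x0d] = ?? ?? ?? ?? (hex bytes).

[0] 0x15->0x0e len=2 : 5a 1f
[1] 0x00->0x0b len=5 : bb a1 9c 34 e7
[2] 0x00->0x11 len=7 : bb a1 9c 34 e7 cb 5b
[3] 0x16->0x00 len=2 : cb 5b
query mem[0x0c]=0xa1, mem[0x04]=0xe7, mem[0x01]=0x5b, mem[0x0d]=0x9c

MEM[0x0c,0x04,0x01,0x0d] = a1 e7 5b 9c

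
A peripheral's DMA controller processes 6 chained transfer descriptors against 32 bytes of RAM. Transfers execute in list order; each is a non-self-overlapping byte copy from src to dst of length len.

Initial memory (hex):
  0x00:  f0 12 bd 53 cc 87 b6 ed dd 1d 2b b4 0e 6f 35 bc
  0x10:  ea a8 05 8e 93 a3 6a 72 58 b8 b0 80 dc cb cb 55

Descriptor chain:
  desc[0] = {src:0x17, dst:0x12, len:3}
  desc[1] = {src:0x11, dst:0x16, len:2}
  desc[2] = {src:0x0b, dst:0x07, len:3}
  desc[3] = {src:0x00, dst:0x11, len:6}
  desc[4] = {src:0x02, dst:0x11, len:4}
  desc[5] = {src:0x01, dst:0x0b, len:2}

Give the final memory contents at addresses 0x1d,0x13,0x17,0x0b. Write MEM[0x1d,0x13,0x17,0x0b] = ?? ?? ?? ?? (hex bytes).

D0: mem[0x12..0x14] <- [72 58 b8]
D1: mem[0x16..0x17] <- [a8 72]
D2: mem[0x07..0x09] <- [b4 0e 6f]
D3: mem[0x11..0x16] <- [f0 12 bd 53 cc 87]
D4: mem[0x11..0x14] <- [bd 53 cc 87]
D5: mem[0x0b..0x0c] <- [12 bd]
query mem[0x1d]=0xcb, mem[0x13]=0xcc, mem[0x17]=0x72, mem[0x0b]=0x12

MEM[0x1d,0x13,0x17,0x0b] = cb cc 72 12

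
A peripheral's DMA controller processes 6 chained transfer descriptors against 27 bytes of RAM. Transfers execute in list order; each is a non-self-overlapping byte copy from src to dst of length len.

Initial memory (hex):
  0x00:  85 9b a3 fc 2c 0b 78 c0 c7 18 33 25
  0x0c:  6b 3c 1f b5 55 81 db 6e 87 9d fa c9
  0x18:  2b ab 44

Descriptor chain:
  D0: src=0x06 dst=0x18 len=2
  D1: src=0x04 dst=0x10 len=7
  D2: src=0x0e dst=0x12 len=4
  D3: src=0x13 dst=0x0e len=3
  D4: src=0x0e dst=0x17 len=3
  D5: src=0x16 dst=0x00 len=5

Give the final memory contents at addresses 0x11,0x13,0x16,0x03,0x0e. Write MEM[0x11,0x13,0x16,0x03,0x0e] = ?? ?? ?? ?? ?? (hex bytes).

#0 dst[0x18+2] := {0x78,0xc0}
#1 dst[0x10+7] := {0x2c,0x0b,0x78,0xc0,0xc7,0x18,0x33}
#2 dst[0x12+4] := {0x1f,0xb5,0x2c,0x0b}
#3 dst[0x0e+3] := {0xb5,0x2c,0x0b}
#4 dst[0x17+3] := {0xb5,0x2c,0x0b}
#5 dst[0x00+5] := {0x33,0xb5,0x2c,0x0b,0x44}
query mem[0x11]=0x0b, mem[0x13]=0xb5, mem[0x16]=0x33, mem[0x03]=0x0b, mem[0x0e]=0xb5

MEM[0x11,0x13,0x16,0x03,0x0e] = 0b b5 33 0b b5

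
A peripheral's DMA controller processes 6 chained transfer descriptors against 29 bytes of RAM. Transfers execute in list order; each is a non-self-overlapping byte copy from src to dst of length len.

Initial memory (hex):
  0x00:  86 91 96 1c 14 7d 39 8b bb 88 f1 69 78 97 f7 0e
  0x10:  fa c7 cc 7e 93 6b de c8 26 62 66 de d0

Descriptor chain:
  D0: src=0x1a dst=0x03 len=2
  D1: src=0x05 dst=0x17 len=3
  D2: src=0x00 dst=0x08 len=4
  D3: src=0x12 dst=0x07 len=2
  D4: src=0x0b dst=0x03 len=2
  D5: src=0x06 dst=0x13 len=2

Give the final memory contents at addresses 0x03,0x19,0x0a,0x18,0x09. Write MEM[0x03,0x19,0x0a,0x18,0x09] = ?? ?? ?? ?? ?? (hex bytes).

D0: mem[0x03..0x04] <- [66 de]
D1: mem[0x17..0x19] <- [7d 39 8b]
D2: mem[0x08..0x0b] <- [86 91 96 66]
D3: mem[0x07..0x08] <- [cc 7e]
D4: mem[0x03..0x04] <- [66 78]
D5: mem[0x13..0x14] <- [39 cc]
query mem[0x03]=0x66, mem[0x19]=0x8b, mem[0x0a]=0x96, mem[0x18]=0x39, mem[0x09]=0x91

MEM[0x03,0x19,0x0a,0x18,0x09] = 66 8b 96 39 91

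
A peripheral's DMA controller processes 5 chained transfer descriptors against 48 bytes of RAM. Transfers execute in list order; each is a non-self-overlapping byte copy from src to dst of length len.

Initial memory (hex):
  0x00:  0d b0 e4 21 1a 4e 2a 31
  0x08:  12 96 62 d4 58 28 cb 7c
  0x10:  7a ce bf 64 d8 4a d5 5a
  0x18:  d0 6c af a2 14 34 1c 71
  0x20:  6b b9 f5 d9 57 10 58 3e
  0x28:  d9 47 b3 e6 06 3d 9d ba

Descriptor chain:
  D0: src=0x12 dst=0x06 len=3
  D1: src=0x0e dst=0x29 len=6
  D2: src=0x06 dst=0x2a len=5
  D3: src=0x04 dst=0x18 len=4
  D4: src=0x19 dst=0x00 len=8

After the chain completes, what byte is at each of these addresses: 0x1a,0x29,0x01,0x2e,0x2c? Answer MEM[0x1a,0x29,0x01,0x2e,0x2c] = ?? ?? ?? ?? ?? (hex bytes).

#0 dst[0x06+3] := {0xbf,0x64,0xd8}
#1 dst[0x29+6] := {0xcb,0x7c,0x7a,0xce,0xbf,0x64}
#2 dst[0x2a+5] := {0xbf,0x64,0xd8,0x96,0x62}
#3 dst[0x18+4] := {0x1a,0x4e,0xbf,0x64}
#4 dst[0x00+8] := {0x4e,0xbf,0x64,0x14,0x34,0x1c,0x71,0x6b}
query mem[0x1a]=0xbf, mem[0x29]=0xcb, mem[0x01]=0xbf, mem[0x2e]=0x62, mem[0x2c]=0xd8

MEM[0x1a,0x29,0x01,0x2e,0x2c] = bf cb bf 62 d8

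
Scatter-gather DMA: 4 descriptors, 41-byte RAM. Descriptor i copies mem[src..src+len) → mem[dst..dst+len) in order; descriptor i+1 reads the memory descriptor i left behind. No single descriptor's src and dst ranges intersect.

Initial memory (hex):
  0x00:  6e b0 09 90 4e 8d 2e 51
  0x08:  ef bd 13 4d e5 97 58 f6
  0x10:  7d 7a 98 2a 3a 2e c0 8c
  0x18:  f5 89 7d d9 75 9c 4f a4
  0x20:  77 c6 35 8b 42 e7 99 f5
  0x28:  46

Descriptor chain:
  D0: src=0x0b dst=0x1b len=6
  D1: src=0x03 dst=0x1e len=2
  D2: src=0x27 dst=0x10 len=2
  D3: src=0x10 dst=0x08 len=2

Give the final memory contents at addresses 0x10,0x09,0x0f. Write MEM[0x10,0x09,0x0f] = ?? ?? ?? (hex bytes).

MEM[0x10,0x09,0x0f] = f5 46 f6

  after D0: wrote 6B at 0x1b = 4de59758f67d
  after D1: wrote 2B at 0x1e = 904e
  after D2: wrote 2B at 0x10 = f546
  after D3: wrote 2B at 0x08 = f546
query mem[0x10]=0xf5, mem[0x09]=0x46, mem[0x0f]=0xf6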